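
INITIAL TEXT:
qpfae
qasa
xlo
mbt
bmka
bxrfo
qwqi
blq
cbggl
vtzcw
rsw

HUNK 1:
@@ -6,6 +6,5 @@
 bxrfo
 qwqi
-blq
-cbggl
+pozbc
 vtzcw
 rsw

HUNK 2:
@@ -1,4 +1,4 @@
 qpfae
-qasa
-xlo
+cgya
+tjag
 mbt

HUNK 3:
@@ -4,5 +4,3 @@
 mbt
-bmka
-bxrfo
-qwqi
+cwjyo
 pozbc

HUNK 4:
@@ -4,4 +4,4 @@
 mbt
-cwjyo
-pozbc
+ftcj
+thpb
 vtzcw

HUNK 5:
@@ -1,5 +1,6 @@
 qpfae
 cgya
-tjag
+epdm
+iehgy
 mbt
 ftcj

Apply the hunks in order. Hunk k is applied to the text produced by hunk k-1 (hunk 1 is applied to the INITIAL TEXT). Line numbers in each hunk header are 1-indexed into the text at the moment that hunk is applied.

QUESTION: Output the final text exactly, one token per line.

Hunk 1: at line 6 remove [blq,cbggl] add [pozbc] -> 10 lines: qpfae qasa xlo mbt bmka bxrfo qwqi pozbc vtzcw rsw
Hunk 2: at line 1 remove [qasa,xlo] add [cgya,tjag] -> 10 lines: qpfae cgya tjag mbt bmka bxrfo qwqi pozbc vtzcw rsw
Hunk 3: at line 4 remove [bmka,bxrfo,qwqi] add [cwjyo] -> 8 lines: qpfae cgya tjag mbt cwjyo pozbc vtzcw rsw
Hunk 4: at line 4 remove [cwjyo,pozbc] add [ftcj,thpb] -> 8 lines: qpfae cgya tjag mbt ftcj thpb vtzcw rsw
Hunk 5: at line 1 remove [tjag] add [epdm,iehgy] -> 9 lines: qpfae cgya epdm iehgy mbt ftcj thpb vtzcw rsw

Answer: qpfae
cgya
epdm
iehgy
mbt
ftcj
thpb
vtzcw
rsw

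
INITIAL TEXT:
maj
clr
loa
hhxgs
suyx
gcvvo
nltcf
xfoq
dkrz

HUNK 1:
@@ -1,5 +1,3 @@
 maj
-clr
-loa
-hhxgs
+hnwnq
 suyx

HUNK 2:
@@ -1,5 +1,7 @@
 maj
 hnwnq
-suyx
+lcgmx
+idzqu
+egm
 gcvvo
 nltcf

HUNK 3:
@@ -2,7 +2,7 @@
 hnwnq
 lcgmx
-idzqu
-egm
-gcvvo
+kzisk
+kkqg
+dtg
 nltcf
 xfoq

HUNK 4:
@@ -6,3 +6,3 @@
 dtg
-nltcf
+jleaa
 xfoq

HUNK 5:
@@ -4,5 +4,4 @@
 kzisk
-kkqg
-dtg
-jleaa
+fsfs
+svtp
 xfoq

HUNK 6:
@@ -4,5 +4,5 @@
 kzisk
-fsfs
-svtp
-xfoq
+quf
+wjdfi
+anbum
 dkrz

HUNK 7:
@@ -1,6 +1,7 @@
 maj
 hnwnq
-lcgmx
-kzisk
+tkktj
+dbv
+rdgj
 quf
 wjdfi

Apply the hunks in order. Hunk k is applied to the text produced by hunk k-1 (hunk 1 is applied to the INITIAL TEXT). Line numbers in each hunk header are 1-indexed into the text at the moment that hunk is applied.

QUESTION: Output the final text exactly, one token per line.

Hunk 1: at line 1 remove [clr,loa,hhxgs] add [hnwnq] -> 7 lines: maj hnwnq suyx gcvvo nltcf xfoq dkrz
Hunk 2: at line 1 remove [suyx] add [lcgmx,idzqu,egm] -> 9 lines: maj hnwnq lcgmx idzqu egm gcvvo nltcf xfoq dkrz
Hunk 3: at line 2 remove [idzqu,egm,gcvvo] add [kzisk,kkqg,dtg] -> 9 lines: maj hnwnq lcgmx kzisk kkqg dtg nltcf xfoq dkrz
Hunk 4: at line 6 remove [nltcf] add [jleaa] -> 9 lines: maj hnwnq lcgmx kzisk kkqg dtg jleaa xfoq dkrz
Hunk 5: at line 4 remove [kkqg,dtg,jleaa] add [fsfs,svtp] -> 8 lines: maj hnwnq lcgmx kzisk fsfs svtp xfoq dkrz
Hunk 6: at line 4 remove [fsfs,svtp,xfoq] add [quf,wjdfi,anbum] -> 8 lines: maj hnwnq lcgmx kzisk quf wjdfi anbum dkrz
Hunk 7: at line 1 remove [lcgmx,kzisk] add [tkktj,dbv,rdgj] -> 9 lines: maj hnwnq tkktj dbv rdgj quf wjdfi anbum dkrz

Answer: maj
hnwnq
tkktj
dbv
rdgj
quf
wjdfi
anbum
dkrz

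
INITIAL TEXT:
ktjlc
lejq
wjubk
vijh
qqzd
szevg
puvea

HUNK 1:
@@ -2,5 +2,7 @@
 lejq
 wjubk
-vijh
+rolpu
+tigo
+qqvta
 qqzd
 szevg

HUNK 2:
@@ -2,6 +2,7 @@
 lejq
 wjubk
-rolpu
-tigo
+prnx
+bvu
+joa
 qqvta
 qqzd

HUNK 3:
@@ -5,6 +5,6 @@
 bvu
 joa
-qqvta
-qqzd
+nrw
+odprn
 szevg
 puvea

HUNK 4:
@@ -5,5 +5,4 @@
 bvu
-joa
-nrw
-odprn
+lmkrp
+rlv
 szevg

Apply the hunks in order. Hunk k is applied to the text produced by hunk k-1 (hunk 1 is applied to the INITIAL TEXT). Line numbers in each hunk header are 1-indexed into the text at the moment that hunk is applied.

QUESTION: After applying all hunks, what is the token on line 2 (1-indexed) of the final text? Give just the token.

Hunk 1: at line 2 remove [vijh] add [rolpu,tigo,qqvta] -> 9 lines: ktjlc lejq wjubk rolpu tigo qqvta qqzd szevg puvea
Hunk 2: at line 2 remove [rolpu,tigo] add [prnx,bvu,joa] -> 10 lines: ktjlc lejq wjubk prnx bvu joa qqvta qqzd szevg puvea
Hunk 3: at line 5 remove [qqvta,qqzd] add [nrw,odprn] -> 10 lines: ktjlc lejq wjubk prnx bvu joa nrw odprn szevg puvea
Hunk 4: at line 5 remove [joa,nrw,odprn] add [lmkrp,rlv] -> 9 lines: ktjlc lejq wjubk prnx bvu lmkrp rlv szevg puvea
Final line 2: lejq

Answer: lejq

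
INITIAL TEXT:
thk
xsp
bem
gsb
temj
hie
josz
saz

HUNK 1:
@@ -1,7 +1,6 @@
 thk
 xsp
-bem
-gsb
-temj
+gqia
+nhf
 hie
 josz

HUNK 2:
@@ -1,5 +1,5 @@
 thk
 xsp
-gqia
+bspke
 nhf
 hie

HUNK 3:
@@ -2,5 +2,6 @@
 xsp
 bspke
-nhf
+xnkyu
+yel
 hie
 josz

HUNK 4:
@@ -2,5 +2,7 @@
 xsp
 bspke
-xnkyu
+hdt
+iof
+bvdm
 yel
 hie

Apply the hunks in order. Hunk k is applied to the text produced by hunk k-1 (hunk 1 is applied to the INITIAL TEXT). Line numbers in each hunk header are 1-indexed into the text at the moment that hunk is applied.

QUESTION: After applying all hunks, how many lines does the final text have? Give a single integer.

Hunk 1: at line 1 remove [bem,gsb,temj] add [gqia,nhf] -> 7 lines: thk xsp gqia nhf hie josz saz
Hunk 2: at line 1 remove [gqia] add [bspke] -> 7 lines: thk xsp bspke nhf hie josz saz
Hunk 3: at line 2 remove [nhf] add [xnkyu,yel] -> 8 lines: thk xsp bspke xnkyu yel hie josz saz
Hunk 4: at line 2 remove [xnkyu] add [hdt,iof,bvdm] -> 10 lines: thk xsp bspke hdt iof bvdm yel hie josz saz
Final line count: 10

Answer: 10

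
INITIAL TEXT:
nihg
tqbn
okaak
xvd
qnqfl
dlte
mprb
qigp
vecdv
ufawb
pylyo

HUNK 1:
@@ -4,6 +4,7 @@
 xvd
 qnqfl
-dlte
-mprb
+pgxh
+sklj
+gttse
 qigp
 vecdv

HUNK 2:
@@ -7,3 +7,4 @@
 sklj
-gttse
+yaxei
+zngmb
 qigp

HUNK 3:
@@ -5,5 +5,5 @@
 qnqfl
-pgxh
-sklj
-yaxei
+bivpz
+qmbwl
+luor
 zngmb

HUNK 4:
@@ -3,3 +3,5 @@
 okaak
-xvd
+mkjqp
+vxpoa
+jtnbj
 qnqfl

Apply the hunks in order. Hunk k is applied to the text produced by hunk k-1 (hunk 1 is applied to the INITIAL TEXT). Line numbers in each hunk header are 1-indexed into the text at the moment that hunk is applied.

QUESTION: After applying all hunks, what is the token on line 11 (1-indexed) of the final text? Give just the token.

Hunk 1: at line 4 remove [dlte,mprb] add [pgxh,sklj,gttse] -> 12 lines: nihg tqbn okaak xvd qnqfl pgxh sklj gttse qigp vecdv ufawb pylyo
Hunk 2: at line 7 remove [gttse] add [yaxei,zngmb] -> 13 lines: nihg tqbn okaak xvd qnqfl pgxh sklj yaxei zngmb qigp vecdv ufawb pylyo
Hunk 3: at line 5 remove [pgxh,sklj,yaxei] add [bivpz,qmbwl,luor] -> 13 lines: nihg tqbn okaak xvd qnqfl bivpz qmbwl luor zngmb qigp vecdv ufawb pylyo
Hunk 4: at line 3 remove [xvd] add [mkjqp,vxpoa,jtnbj] -> 15 lines: nihg tqbn okaak mkjqp vxpoa jtnbj qnqfl bivpz qmbwl luor zngmb qigp vecdv ufawb pylyo
Final line 11: zngmb

Answer: zngmb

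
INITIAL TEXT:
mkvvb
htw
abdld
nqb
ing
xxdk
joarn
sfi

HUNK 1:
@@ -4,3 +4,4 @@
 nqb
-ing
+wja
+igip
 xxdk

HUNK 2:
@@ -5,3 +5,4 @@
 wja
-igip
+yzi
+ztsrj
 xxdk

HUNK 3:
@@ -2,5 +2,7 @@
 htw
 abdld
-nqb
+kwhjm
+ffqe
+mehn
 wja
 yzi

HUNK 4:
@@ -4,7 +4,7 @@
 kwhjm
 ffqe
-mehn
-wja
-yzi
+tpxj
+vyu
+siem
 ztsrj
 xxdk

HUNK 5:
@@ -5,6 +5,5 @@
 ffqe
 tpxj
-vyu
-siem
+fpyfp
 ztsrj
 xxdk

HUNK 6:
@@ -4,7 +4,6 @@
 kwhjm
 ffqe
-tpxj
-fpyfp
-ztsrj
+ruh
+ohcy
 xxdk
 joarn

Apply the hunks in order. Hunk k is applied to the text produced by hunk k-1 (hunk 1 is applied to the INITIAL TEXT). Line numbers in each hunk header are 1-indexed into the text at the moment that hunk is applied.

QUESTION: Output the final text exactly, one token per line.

Hunk 1: at line 4 remove [ing] add [wja,igip] -> 9 lines: mkvvb htw abdld nqb wja igip xxdk joarn sfi
Hunk 2: at line 5 remove [igip] add [yzi,ztsrj] -> 10 lines: mkvvb htw abdld nqb wja yzi ztsrj xxdk joarn sfi
Hunk 3: at line 2 remove [nqb] add [kwhjm,ffqe,mehn] -> 12 lines: mkvvb htw abdld kwhjm ffqe mehn wja yzi ztsrj xxdk joarn sfi
Hunk 4: at line 4 remove [mehn,wja,yzi] add [tpxj,vyu,siem] -> 12 lines: mkvvb htw abdld kwhjm ffqe tpxj vyu siem ztsrj xxdk joarn sfi
Hunk 5: at line 5 remove [vyu,siem] add [fpyfp] -> 11 lines: mkvvb htw abdld kwhjm ffqe tpxj fpyfp ztsrj xxdk joarn sfi
Hunk 6: at line 4 remove [tpxj,fpyfp,ztsrj] add [ruh,ohcy] -> 10 lines: mkvvb htw abdld kwhjm ffqe ruh ohcy xxdk joarn sfi

Answer: mkvvb
htw
abdld
kwhjm
ffqe
ruh
ohcy
xxdk
joarn
sfi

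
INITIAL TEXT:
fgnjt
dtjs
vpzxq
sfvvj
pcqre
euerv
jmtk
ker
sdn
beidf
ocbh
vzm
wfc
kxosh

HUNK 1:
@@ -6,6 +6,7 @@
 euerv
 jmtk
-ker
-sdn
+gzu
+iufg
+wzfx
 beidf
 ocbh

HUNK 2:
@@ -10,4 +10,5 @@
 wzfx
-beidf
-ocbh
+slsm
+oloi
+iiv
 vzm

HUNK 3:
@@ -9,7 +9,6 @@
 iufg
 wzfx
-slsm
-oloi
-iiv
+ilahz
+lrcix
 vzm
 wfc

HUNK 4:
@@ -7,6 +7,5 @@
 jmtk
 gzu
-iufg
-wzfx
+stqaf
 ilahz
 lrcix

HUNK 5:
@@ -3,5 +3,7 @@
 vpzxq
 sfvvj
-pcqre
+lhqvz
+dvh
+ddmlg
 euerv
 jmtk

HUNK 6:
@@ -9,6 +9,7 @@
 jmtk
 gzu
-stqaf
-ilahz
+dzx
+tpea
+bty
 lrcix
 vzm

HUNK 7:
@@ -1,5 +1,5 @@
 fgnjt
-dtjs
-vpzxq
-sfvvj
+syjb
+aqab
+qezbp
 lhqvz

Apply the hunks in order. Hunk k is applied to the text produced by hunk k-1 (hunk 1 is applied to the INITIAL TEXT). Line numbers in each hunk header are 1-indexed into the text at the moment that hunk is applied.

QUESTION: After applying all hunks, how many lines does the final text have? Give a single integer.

Answer: 17

Derivation:
Hunk 1: at line 6 remove [ker,sdn] add [gzu,iufg,wzfx] -> 15 lines: fgnjt dtjs vpzxq sfvvj pcqre euerv jmtk gzu iufg wzfx beidf ocbh vzm wfc kxosh
Hunk 2: at line 10 remove [beidf,ocbh] add [slsm,oloi,iiv] -> 16 lines: fgnjt dtjs vpzxq sfvvj pcqre euerv jmtk gzu iufg wzfx slsm oloi iiv vzm wfc kxosh
Hunk 3: at line 9 remove [slsm,oloi,iiv] add [ilahz,lrcix] -> 15 lines: fgnjt dtjs vpzxq sfvvj pcqre euerv jmtk gzu iufg wzfx ilahz lrcix vzm wfc kxosh
Hunk 4: at line 7 remove [iufg,wzfx] add [stqaf] -> 14 lines: fgnjt dtjs vpzxq sfvvj pcqre euerv jmtk gzu stqaf ilahz lrcix vzm wfc kxosh
Hunk 5: at line 3 remove [pcqre] add [lhqvz,dvh,ddmlg] -> 16 lines: fgnjt dtjs vpzxq sfvvj lhqvz dvh ddmlg euerv jmtk gzu stqaf ilahz lrcix vzm wfc kxosh
Hunk 6: at line 9 remove [stqaf,ilahz] add [dzx,tpea,bty] -> 17 lines: fgnjt dtjs vpzxq sfvvj lhqvz dvh ddmlg euerv jmtk gzu dzx tpea bty lrcix vzm wfc kxosh
Hunk 7: at line 1 remove [dtjs,vpzxq,sfvvj] add [syjb,aqab,qezbp] -> 17 lines: fgnjt syjb aqab qezbp lhqvz dvh ddmlg euerv jmtk gzu dzx tpea bty lrcix vzm wfc kxosh
Final line count: 17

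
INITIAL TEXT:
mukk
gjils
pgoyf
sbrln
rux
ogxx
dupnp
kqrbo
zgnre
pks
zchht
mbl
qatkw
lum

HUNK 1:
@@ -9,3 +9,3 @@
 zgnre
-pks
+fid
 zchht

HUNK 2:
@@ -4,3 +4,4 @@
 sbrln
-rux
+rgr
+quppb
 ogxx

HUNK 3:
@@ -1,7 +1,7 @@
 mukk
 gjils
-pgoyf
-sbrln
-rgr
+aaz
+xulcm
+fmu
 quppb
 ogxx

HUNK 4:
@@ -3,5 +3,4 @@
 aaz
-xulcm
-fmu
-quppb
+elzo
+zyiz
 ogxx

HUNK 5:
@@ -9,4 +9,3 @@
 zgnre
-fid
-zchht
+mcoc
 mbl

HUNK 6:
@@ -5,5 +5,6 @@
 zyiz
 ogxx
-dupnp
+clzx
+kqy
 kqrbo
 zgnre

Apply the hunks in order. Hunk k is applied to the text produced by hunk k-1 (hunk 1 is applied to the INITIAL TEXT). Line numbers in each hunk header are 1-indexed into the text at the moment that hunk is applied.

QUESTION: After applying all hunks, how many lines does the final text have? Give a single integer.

Hunk 1: at line 9 remove [pks] add [fid] -> 14 lines: mukk gjils pgoyf sbrln rux ogxx dupnp kqrbo zgnre fid zchht mbl qatkw lum
Hunk 2: at line 4 remove [rux] add [rgr,quppb] -> 15 lines: mukk gjils pgoyf sbrln rgr quppb ogxx dupnp kqrbo zgnre fid zchht mbl qatkw lum
Hunk 3: at line 1 remove [pgoyf,sbrln,rgr] add [aaz,xulcm,fmu] -> 15 lines: mukk gjils aaz xulcm fmu quppb ogxx dupnp kqrbo zgnre fid zchht mbl qatkw lum
Hunk 4: at line 3 remove [xulcm,fmu,quppb] add [elzo,zyiz] -> 14 lines: mukk gjils aaz elzo zyiz ogxx dupnp kqrbo zgnre fid zchht mbl qatkw lum
Hunk 5: at line 9 remove [fid,zchht] add [mcoc] -> 13 lines: mukk gjils aaz elzo zyiz ogxx dupnp kqrbo zgnre mcoc mbl qatkw lum
Hunk 6: at line 5 remove [dupnp] add [clzx,kqy] -> 14 lines: mukk gjils aaz elzo zyiz ogxx clzx kqy kqrbo zgnre mcoc mbl qatkw lum
Final line count: 14

Answer: 14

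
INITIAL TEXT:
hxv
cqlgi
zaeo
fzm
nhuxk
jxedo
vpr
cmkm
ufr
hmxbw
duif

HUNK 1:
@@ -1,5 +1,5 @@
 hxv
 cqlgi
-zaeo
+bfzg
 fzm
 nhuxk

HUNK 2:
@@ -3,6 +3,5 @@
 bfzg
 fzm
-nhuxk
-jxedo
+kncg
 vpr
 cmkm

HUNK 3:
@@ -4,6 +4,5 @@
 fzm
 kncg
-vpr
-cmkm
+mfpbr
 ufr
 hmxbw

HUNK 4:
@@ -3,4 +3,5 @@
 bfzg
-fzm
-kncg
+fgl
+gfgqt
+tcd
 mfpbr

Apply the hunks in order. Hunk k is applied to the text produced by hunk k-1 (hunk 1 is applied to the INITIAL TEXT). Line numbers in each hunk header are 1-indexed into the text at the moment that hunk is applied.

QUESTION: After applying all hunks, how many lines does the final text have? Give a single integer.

Hunk 1: at line 1 remove [zaeo] add [bfzg] -> 11 lines: hxv cqlgi bfzg fzm nhuxk jxedo vpr cmkm ufr hmxbw duif
Hunk 2: at line 3 remove [nhuxk,jxedo] add [kncg] -> 10 lines: hxv cqlgi bfzg fzm kncg vpr cmkm ufr hmxbw duif
Hunk 3: at line 4 remove [vpr,cmkm] add [mfpbr] -> 9 lines: hxv cqlgi bfzg fzm kncg mfpbr ufr hmxbw duif
Hunk 4: at line 3 remove [fzm,kncg] add [fgl,gfgqt,tcd] -> 10 lines: hxv cqlgi bfzg fgl gfgqt tcd mfpbr ufr hmxbw duif
Final line count: 10

Answer: 10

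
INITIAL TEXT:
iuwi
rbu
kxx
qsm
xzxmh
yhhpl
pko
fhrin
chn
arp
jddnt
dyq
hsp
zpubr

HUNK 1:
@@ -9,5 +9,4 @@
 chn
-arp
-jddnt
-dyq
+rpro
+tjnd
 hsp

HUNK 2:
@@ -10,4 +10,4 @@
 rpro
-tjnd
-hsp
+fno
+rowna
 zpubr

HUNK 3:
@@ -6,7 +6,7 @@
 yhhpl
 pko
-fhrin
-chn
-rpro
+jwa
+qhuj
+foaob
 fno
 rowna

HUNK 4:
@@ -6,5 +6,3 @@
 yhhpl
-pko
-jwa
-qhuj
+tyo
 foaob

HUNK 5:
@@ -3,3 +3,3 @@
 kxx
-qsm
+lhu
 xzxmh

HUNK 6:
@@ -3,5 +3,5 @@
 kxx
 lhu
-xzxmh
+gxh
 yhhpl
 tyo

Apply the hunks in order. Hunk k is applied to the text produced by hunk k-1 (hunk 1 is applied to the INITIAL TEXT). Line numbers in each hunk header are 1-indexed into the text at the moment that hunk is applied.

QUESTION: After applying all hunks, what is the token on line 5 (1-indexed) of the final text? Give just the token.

Hunk 1: at line 9 remove [arp,jddnt,dyq] add [rpro,tjnd] -> 13 lines: iuwi rbu kxx qsm xzxmh yhhpl pko fhrin chn rpro tjnd hsp zpubr
Hunk 2: at line 10 remove [tjnd,hsp] add [fno,rowna] -> 13 lines: iuwi rbu kxx qsm xzxmh yhhpl pko fhrin chn rpro fno rowna zpubr
Hunk 3: at line 6 remove [fhrin,chn,rpro] add [jwa,qhuj,foaob] -> 13 lines: iuwi rbu kxx qsm xzxmh yhhpl pko jwa qhuj foaob fno rowna zpubr
Hunk 4: at line 6 remove [pko,jwa,qhuj] add [tyo] -> 11 lines: iuwi rbu kxx qsm xzxmh yhhpl tyo foaob fno rowna zpubr
Hunk 5: at line 3 remove [qsm] add [lhu] -> 11 lines: iuwi rbu kxx lhu xzxmh yhhpl tyo foaob fno rowna zpubr
Hunk 6: at line 3 remove [xzxmh] add [gxh] -> 11 lines: iuwi rbu kxx lhu gxh yhhpl tyo foaob fno rowna zpubr
Final line 5: gxh

Answer: gxh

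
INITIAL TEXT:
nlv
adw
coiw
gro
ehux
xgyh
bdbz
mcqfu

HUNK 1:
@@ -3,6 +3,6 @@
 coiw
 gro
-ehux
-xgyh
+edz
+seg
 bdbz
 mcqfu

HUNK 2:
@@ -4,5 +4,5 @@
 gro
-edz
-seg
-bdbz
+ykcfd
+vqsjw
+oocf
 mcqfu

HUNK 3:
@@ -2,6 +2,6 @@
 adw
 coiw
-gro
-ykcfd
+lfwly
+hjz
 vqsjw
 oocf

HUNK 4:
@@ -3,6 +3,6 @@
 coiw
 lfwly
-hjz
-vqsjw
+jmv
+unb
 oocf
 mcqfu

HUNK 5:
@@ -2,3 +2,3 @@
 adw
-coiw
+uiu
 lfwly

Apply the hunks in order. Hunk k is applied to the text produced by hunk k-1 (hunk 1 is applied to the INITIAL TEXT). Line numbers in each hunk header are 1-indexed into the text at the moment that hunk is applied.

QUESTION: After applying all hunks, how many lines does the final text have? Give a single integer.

Hunk 1: at line 3 remove [ehux,xgyh] add [edz,seg] -> 8 lines: nlv adw coiw gro edz seg bdbz mcqfu
Hunk 2: at line 4 remove [edz,seg,bdbz] add [ykcfd,vqsjw,oocf] -> 8 lines: nlv adw coiw gro ykcfd vqsjw oocf mcqfu
Hunk 3: at line 2 remove [gro,ykcfd] add [lfwly,hjz] -> 8 lines: nlv adw coiw lfwly hjz vqsjw oocf mcqfu
Hunk 4: at line 3 remove [hjz,vqsjw] add [jmv,unb] -> 8 lines: nlv adw coiw lfwly jmv unb oocf mcqfu
Hunk 5: at line 2 remove [coiw] add [uiu] -> 8 lines: nlv adw uiu lfwly jmv unb oocf mcqfu
Final line count: 8

Answer: 8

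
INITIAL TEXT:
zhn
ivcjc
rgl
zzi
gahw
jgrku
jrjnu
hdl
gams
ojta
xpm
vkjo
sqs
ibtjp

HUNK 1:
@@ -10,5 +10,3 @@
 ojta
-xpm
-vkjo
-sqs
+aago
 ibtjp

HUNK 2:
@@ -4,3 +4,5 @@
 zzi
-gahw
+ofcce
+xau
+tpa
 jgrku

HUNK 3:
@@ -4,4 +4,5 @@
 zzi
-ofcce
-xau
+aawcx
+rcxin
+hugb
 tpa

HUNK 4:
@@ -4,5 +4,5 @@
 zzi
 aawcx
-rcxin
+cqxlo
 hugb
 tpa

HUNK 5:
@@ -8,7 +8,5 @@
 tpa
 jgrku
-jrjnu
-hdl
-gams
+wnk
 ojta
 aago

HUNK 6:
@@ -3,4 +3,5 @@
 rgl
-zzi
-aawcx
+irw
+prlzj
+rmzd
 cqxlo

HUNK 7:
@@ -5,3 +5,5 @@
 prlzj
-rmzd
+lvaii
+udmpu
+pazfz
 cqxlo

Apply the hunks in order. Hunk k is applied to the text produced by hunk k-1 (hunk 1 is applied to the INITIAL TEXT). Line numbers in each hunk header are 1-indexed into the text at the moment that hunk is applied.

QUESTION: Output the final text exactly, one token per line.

Hunk 1: at line 10 remove [xpm,vkjo,sqs] add [aago] -> 12 lines: zhn ivcjc rgl zzi gahw jgrku jrjnu hdl gams ojta aago ibtjp
Hunk 2: at line 4 remove [gahw] add [ofcce,xau,tpa] -> 14 lines: zhn ivcjc rgl zzi ofcce xau tpa jgrku jrjnu hdl gams ojta aago ibtjp
Hunk 3: at line 4 remove [ofcce,xau] add [aawcx,rcxin,hugb] -> 15 lines: zhn ivcjc rgl zzi aawcx rcxin hugb tpa jgrku jrjnu hdl gams ojta aago ibtjp
Hunk 4: at line 4 remove [rcxin] add [cqxlo] -> 15 lines: zhn ivcjc rgl zzi aawcx cqxlo hugb tpa jgrku jrjnu hdl gams ojta aago ibtjp
Hunk 5: at line 8 remove [jrjnu,hdl,gams] add [wnk] -> 13 lines: zhn ivcjc rgl zzi aawcx cqxlo hugb tpa jgrku wnk ojta aago ibtjp
Hunk 6: at line 3 remove [zzi,aawcx] add [irw,prlzj,rmzd] -> 14 lines: zhn ivcjc rgl irw prlzj rmzd cqxlo hugb tpa jgrku wnk ojta aago ibtjp
Hunk 7: at line 5 remove [rmzd] add [lvaii,udmpu,pazfz] -> 16 lines: zhn ivcjc rgl irw prlzj lvaii udmpu pazfz cqxlo hugb tpa jgrku wnk ojta aago ibtjp

Answer: zhn
ivcjc
rgl
irw
prlzj
lvaii
udmpu
pazfz
cqxlo
hugb
tpa
jgrku
wnk
ojta
aago
ibtjp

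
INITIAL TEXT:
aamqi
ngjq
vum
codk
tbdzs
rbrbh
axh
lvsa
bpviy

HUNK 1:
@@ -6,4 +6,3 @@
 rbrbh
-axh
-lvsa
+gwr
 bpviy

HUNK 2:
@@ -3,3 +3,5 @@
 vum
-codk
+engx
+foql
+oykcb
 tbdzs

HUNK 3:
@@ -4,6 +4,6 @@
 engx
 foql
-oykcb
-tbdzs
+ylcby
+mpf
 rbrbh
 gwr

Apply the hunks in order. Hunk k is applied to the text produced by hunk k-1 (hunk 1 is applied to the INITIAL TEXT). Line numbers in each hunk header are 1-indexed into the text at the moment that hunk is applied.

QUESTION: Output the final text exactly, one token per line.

Answer: aamqi
ngjq
vum
engx
foql
ylcby
mpf
rbrbh
gwr
bpviy

Derivation:
Hunk 1: at line 6 remove [axh,lvsa] add [gwr] -> 8 lines: aamqi ngjq vum codk tbdzs rbrbh gwr bpviy
Hunk 2: at line 3 remove [codk] add [engx,foql,oykcb] -> 10 lines: aamqi ngjq vum engx foql oykcb tbdzs rbrbh gwr bpviy
Hunk 3: at line 4 remove [oykcb,tbdzs] add [ylcby,mpf] -> 10 lines: aamqi ngjq vum engx foql ylcby mpf rbrbh gwr bpviy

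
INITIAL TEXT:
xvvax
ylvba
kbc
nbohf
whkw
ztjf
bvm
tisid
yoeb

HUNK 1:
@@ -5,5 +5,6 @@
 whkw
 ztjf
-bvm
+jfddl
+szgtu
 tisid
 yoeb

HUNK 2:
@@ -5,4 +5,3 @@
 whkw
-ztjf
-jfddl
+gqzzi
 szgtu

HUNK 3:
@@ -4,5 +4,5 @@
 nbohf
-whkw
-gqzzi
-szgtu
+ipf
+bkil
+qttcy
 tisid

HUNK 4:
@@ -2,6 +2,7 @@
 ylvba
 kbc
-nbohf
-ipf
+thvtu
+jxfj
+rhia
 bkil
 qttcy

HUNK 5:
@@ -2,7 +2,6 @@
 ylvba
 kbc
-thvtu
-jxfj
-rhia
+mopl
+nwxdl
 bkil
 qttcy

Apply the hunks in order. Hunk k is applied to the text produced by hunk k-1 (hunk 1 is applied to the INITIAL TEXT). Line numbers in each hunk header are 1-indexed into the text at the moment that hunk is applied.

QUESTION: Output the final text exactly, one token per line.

Answer: xvvax
ylvba
kbc
mopl
nwxdl
bkil
qttcy
tisid
yoeb

Derivation:
Hunk 1: at line 5 remove [bvm] add [jfddl,szgtu] -> 10 lines: xvvax ylvba kbc nbohf whkw ztjf jfddl szgtu tisid yoeb
Hunk 2: at line 5 remove [ztjf,jfddl] add [gqzzi] -> 9 lines: xvvax ylvba kbc nbohf whkw gqzzi szgtu tisid yoeb
Hunk 3: at line 4 remove [whkw,gqzzi,szgtu] add [ipf,bkil,qttcy] -> 9 lines: xvvax ylvba kbc nbohf ipf bkil qttcy tisid yoeb
Hunk 4: at line 2 remove [nbohf,ipf] add [thvtu,jxfj,rhia] -> 10 lines: xvvax ylvba kbc thvtu jxfj rhia bkil qttcy tisid yoeb
Hunk 5: at line 2 remove [thvtu,jxfj,rhia] add [mopl,nwxdl] -> 9 lines: xvvax ylvba kbc mopl nwxdl bkil qttcy tisid yoeb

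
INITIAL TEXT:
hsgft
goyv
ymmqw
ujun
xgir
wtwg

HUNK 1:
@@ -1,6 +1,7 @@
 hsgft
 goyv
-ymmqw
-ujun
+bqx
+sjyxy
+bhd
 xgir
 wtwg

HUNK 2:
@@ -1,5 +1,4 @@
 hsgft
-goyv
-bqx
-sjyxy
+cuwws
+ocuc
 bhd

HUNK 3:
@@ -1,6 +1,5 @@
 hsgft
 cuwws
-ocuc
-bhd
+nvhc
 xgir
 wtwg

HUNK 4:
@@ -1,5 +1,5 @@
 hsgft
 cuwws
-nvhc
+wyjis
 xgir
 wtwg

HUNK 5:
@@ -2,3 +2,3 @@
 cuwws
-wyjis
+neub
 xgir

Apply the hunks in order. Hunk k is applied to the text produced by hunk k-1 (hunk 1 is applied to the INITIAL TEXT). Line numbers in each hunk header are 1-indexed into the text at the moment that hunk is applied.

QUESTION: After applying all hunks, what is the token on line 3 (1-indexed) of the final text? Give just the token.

Hunk 1: at line 1 remove [ymmqw,ujun] add [bqx,sjyxy,bhd] -> 7 lines: hsgft goyv bqx sjyxy bhd xgir wtwg
Hunk 2: at line 1 remove [goyv,bqx,sjyxy] add [cuwws,ocuc] -> 6 lines: hsgft cuwws ocuc bhd xgir wtwg
Hunk 3: at line 1 remove [ocuc,bhd] add [nvhc] -> 5 lines: hsgft cuwws nvhc xgir wtwg
Hunk 4: at line 1 remove [nvhc] add [wyjis] -> 5 lines: hsgft cuwws wyjis xgir wtwg
Hunk 5: at line 2 remove [wyjis] add [neub] -> 5 lines: hsgft cuwws neub xgir wtwg
Final line 3: neub

Answer: neub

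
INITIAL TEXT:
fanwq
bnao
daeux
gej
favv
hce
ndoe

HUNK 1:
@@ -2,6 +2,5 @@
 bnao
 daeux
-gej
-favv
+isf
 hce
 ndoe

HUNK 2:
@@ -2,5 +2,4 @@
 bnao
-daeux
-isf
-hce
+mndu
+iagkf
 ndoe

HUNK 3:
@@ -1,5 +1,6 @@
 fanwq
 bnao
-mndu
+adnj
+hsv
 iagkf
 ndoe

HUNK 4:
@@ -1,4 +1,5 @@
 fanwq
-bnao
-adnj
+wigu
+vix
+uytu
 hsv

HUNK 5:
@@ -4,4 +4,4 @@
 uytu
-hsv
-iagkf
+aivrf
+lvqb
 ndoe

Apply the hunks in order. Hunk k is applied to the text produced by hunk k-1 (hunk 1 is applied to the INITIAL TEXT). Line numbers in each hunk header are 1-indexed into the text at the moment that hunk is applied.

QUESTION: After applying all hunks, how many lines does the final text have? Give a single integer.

Hunk 1: at line 2 remove [gej,favv] add [isf] -> 6 lines: fanwq bnao daeux isf hce ndoe
Hunk 2: at line 2 remove [daeux,isf,hce] add [mndu,iagkf] -> 5 lines: fanwq bnao mndu iagkf ndoe
Hunk 3: at line 1 remove [mndu] add [adnj,hsv] -> 6 lines: fanwq bnao adnj hsv iagkf ndoe
Hunk 4: at line 1 remove [bnao,adnj] add [wigu,vix,uytu] -> 7 lines: fanwq wigu vix uytu hsv iagkf ndoe
Hunk 5: at line 4 remove [hsv,iagkf] add [aivrf,lvqb] -> 7 lines: fanwq wigu vix uytu aivrf lvqb ndoe
Final line count: 7

Answer: 7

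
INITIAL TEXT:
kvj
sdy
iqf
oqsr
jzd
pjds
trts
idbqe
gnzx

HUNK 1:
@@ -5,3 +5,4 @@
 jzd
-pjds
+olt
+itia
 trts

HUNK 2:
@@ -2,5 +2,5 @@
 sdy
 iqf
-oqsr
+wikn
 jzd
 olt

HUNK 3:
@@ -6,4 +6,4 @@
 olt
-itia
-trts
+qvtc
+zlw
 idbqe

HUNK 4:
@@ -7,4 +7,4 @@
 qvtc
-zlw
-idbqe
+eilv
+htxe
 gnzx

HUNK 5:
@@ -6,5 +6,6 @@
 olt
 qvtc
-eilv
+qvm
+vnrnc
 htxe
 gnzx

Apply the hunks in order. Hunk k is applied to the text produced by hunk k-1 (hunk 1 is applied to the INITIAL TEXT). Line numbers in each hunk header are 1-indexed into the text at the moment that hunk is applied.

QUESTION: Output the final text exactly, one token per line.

Answer: kvj
sdy
iqf
wikn
jzd
olt
qvtc
qvm
vnrnc
htxe
gnzx

Derivation:
Hunk 1: at line 5 remove [pjds] add [olt,itia] -> 10 lines: kvj sdy iqf oqsr jzd olt itia trts idbqe gnzx
Hunk 2: at line 2 remove [oqsr] add [wikn] -> 10 lines: kvj sdy iqf wikn jzd olt itia trts idbqe gnzx
Hunk 3: at line 6 remove [itia,trts] add [qvtc,zlw] -> 10 lines: kvj sdy iqf wikn jzd olt qvtc zlw idbqe gnzx
Hunk 4: at line 7 remove [zlw,idbqe] add [eilv,htxe] -> 10 lines: kvj sdy iqf wikn jzd olt qvtc eilv htxe gnzx
Hunk 5: at line 6 remove [eilv] add [qvm,vnrnc] -> 11 lines: kvj sdy iqf wikn jzd olt qvtc qvm vnrnc htxe gnzx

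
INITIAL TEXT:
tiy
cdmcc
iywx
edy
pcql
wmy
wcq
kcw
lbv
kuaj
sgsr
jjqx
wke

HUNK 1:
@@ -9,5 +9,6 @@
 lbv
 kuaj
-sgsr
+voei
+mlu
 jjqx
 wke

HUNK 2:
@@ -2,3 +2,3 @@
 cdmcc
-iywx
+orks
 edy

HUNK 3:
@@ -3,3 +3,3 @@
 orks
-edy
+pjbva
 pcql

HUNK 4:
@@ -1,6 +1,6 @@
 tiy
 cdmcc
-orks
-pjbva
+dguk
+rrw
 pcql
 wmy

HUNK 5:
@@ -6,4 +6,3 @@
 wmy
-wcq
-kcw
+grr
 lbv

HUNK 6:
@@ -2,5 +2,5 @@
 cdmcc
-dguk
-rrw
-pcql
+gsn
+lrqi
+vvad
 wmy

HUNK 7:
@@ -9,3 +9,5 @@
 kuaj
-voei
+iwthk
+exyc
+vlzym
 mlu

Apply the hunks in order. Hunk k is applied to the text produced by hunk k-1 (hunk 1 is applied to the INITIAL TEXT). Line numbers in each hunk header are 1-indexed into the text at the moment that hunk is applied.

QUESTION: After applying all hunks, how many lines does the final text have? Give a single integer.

Hunk 1: at line 9 remove [sgsr] add [voei,mlu] -> 14 lines: tiy cdmcc iywx edy pcql wmy wcq kcw lbv kuaj voei mlu jjqx wke
Hunk 2: at line 2 remove [iywx] add [orks] -> 14 lines: tiy cdmcc orks edy pcql wmy wcq kcw lbv kuaj voei mlu jjqx wke
Hunk 3: at line 3 remove [edy] add [pjbva] -> 14 lines: tiy cdmcc orks pjbva pcql wmy wcq kcw lbv kuaj voei mlu jjqx wke
Hunk 4: at line 1 remove [orks,pjbva] add [dguk,rrw] -> 14 lines: tiy cdmcc dguk rrw pcql wmy wcq kcw lbv kuaj voei mlu jjqx wke
Hunk 5: at line 6 remove [wcq,kcw] add [grr] -> 13 lines: tiy cdmcc dguk rrw pcql wmy grr lbv kuaj voei mlu jjqx wke
Hunk 6: at line 2 remove [dguk,rrw,pcql] add [gsn,lrqi,vvad] -> 13 lines: tiy cdmcc gsn lrqi vvad wmy grr lbv kuaj voei mlu jjqx wke
Hunk 7: at line 9 remove [voei] add [iwthk,exyc,vlzym] -> 15 lines: tiy cdmcc gsn lrqi vvad wmy grr lbv kuaj iwthk exyc vlzym mlu jjqx wke
Final line count: 15

Answer: 15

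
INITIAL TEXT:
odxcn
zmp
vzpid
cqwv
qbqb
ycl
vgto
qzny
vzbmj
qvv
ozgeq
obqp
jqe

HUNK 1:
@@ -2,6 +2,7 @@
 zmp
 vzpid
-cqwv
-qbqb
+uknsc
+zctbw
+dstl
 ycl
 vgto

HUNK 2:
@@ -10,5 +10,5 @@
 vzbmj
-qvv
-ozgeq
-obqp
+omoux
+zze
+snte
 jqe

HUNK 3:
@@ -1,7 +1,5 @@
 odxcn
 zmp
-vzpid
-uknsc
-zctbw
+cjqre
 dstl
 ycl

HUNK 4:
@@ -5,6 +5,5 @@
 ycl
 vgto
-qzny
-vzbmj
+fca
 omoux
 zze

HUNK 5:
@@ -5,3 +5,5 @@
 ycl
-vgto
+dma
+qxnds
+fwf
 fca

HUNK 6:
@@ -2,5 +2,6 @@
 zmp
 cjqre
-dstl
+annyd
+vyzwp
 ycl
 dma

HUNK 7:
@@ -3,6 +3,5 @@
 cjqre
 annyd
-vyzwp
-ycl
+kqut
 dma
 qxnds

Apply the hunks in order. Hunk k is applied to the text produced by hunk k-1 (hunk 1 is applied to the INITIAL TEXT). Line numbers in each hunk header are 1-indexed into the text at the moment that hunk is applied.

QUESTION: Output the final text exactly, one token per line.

Answer: odxcn
zmp
cjqre
annyd
kqut
dma
qxnds
fwf
fca
omoux
zze
snte
jqe

Derivation:
Hunk 1: at line 2 remove [cqwv,qbqb] add [uknsc,zctbw,dstl] -> 14 lines: odxcn zmp vzpid uknsc zctbw dstl ycl vgto qzny vzbmj qvv ozgeq obqp jqe
Hunk 2: at line 10 remove [qvv,ozgeq,obqp] add [omoux,zze,snte] -> 14 lines: odxcn zmp vzpid uknsc zctbw dstl ycl vgto qzny vzbmj omoux zze snte jqe
Hunk 3: at line 1 remove [vzpid,uknsc,zctbw] add [cjqre] -> 12 lines: odxcn zmp cjqre dstl ycl vgto qzny vzbmj omoux zze snte jqe
Hunk 4: at line 5 remove [qzny,vzbmj] add [fca] -> 11 lines: odxcn zmp cjqre dstl ycl vgto fca omoux zze snte jqe
Hunk 5: at line 5 remove [vgto] add [dma,qxnds,fwf] -> 13 lines: odxcn zmp cjqre dstl ycl dma qxnds fwf fca omoux zze snte jqe
Hunk 6: at line 2 remove [dstl] add [annyd,vyzwp] -> 14 lines: odxcn zmp cjqre annyd vyzwp ycl dma qxnds fwf fca omoux zze snte jqe
Hunk 7: at line 3 remove [vyzwp,ycl] add [kqut] -> 13 lines: odxcn zmp cjqre annyd kqut dma qxnds fwf fca omoux zze snte jqe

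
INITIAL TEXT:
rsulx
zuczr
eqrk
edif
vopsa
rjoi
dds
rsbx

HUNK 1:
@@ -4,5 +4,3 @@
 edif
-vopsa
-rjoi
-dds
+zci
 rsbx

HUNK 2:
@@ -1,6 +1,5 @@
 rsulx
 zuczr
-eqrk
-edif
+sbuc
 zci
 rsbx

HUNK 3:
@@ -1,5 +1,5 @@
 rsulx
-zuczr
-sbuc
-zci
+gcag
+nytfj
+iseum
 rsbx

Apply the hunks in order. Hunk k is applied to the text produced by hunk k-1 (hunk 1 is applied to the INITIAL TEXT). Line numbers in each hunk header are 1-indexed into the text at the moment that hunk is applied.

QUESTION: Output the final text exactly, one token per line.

Answer: rsulx
gcag
nytfj
iseum
rsbx

Derivation:
Hunk 1: at line 4 remove [vopsa,rjoi,dds] add [zci] -> 6 lines: rsulx zuczr eqrk edif zci rsbx
Hunk 2: at line 1 remove [eqrk,edif] add [sbuc] -> 5 lines: rsulx zuczr sbuc zci rsbx
Hunk 3: at line 1 remove [zuczr,sbuc,zci] add [gcag,nytfj,iseum] -> 5 lines: rsulx gcag nytfj iseum rsbx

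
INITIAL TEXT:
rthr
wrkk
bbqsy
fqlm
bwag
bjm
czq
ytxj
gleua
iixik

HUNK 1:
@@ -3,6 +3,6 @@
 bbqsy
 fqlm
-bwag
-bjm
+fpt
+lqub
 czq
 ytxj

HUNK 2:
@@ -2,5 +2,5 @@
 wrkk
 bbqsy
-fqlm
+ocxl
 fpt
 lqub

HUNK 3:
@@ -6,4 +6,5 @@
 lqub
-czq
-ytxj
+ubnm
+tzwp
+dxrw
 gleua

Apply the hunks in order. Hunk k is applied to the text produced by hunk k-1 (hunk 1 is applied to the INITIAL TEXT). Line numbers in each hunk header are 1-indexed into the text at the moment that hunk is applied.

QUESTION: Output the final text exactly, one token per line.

Hunk 1: at line 3 remove [bwag,bjm] add [fpt,lqub] -> 10 lines: rthr wrkk bbqsy fqlm fpt lqub czq ytxj gleua iixik
Hunk 2: at line 2 remove [fqlm] add [ocxl] -> 10 lines: rthr wrkk bbqsy ocxl fpt lqub czq ytxj gleua iixik
Hunk 3: at line 6 remove [czq,ytxj] add [ubnm,tzwp,dxrw] -> 11 lines: rthr wrkk bbqsy ocxl fpt lqub ubnm tzwp dxrw gleua iixik

Answer: rthr
wrkk
bbqsy
ocxl
fpt
lqub
ubnm
tzwp
dxrw
gleua
iixik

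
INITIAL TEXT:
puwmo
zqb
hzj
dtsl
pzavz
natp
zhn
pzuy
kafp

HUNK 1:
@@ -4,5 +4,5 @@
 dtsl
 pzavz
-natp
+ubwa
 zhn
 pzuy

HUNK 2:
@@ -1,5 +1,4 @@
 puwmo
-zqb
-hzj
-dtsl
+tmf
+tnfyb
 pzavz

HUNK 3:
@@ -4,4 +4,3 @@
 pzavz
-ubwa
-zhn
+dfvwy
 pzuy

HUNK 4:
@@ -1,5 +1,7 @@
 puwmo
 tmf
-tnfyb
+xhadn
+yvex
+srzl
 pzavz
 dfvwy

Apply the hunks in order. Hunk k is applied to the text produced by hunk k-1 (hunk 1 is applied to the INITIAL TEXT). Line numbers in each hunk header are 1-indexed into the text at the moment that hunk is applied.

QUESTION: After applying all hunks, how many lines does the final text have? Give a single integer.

Answer: 9

Derivation:
Hunk 1: at line 4 remove [natp] add [ubwa] -> 9 lines: puwmo zqb hzj dtsl pzavz ubwa zhn pzuy kafp
Hunk 2: at line 1 remove [zqb,hzj,dtsl] add [tmf,tnfyb] -> 8 lines: puwmo tmf tnfyb pzavz ubwa zhn pzuy kafp
Hunk 3: at line 4 remove [ubwa,zhn] add [dfvwy] -> 7 lines: puwmo tmf tnfyb pzavz dfvwy pzuy kafp
Hunk 4: at line 1 remove [tnfyb] add [xhadn,yvex,srzl] -> 9 lines: puwmo tmf xhadn yvex srzl pzavz dfvwy pzuy kafp
Final line count: 9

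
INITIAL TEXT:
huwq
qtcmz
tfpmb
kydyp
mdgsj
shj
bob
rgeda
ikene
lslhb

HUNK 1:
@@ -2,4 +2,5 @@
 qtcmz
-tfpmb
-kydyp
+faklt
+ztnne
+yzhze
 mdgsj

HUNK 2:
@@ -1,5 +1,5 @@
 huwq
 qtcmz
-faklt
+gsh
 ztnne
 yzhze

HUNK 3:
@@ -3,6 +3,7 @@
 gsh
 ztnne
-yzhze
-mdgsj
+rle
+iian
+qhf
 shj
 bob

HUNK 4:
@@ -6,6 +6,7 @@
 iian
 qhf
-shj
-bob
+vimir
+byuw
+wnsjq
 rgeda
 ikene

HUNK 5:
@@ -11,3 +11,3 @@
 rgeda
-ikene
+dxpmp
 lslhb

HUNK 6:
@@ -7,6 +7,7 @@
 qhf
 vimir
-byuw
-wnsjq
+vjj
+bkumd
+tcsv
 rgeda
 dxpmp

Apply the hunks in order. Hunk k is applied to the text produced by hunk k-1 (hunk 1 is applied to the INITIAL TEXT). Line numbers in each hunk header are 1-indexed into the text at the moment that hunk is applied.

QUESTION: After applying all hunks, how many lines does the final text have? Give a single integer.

Answer: 14

Derivation:
Hunk 1: at line 2 remove [tfpmb,kydyp] add [faklt,ztnne,yzhze] -> 11 lines: huwq qtcmz faklt ztnne yzhze mdgsj shj bob rgeda ikene lslhb
Hunk 2: at line 1 remove [faklt] add [gsh] -> 11 lines: huwq qtcmz gsh ztnne yzhze mdgsj shj bob rgeda ikene lslhb
Hunk 3: at line 3 remove [yzhze,mdgsj] add [rle,iian,qhf] -> 12 lines: huwq qtcmz gsh ztnne rle iian qhf shj bob rgeda ikene lslhb
Hunk 4: at line 6 remove [shj,bob] add [vimir,byuw,wnsjq] -> 13 lines: huwq qtcmz gsh ztnne rle iian qhf vimir byuw wnsjq rgeda ikene lslhb
Hunk 5: at line 11 remove [ikene] add [dxpmp] -> 13 lines: huwq qtcmz gsh ztnne rle iian qhf vimir byuw wnsjq rgeda dxpmp lslhb
Hunk 6: at line 7 remove [byuw,wnsjq] add [vjj,bkumd,tcsv] -> 14 lines: huwq qtcmz gsh ztnne rle iian qhf vimir vjj bkumd tcsv rgeda dxpmp lslhb
Final line count: 14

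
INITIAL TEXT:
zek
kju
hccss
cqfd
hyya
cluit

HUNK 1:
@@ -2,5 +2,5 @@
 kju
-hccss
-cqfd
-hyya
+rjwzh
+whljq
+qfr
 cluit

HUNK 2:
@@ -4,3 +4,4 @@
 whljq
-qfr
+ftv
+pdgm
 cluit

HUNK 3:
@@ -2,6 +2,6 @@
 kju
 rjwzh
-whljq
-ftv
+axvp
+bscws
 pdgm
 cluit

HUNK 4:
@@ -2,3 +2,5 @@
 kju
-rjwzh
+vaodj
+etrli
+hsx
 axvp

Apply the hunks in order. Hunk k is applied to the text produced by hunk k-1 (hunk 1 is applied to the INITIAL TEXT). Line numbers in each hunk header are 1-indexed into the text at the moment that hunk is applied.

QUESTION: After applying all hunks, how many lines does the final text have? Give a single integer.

Answer: 9

Derivation:
Hunk 1: at line 2 remove [hccss,cqfd,hyya] add [rjwzh,whljq,qfr] -> 6 lines: zek kju rjwzh whljq qfr cluit
Hunk 2: at line 4 remove [qfr] add [ftv,pdgm] -> 7 lines: zek kju rjwzh whljq ftv pdgm cluit
Hunk 3: at line 2 remove [whljq,ftv] add [axvp,bscws] -> 7 lines: zek kju rjwzh axvp bscws pdgm cluit
Hunk 4: at line 2 remove [rjwzh] add [vaodj,etrli,hsx] -> 9 lines: zek kju vaodj etrli hsx axvp bscws pdgm cluit
Final line count: 9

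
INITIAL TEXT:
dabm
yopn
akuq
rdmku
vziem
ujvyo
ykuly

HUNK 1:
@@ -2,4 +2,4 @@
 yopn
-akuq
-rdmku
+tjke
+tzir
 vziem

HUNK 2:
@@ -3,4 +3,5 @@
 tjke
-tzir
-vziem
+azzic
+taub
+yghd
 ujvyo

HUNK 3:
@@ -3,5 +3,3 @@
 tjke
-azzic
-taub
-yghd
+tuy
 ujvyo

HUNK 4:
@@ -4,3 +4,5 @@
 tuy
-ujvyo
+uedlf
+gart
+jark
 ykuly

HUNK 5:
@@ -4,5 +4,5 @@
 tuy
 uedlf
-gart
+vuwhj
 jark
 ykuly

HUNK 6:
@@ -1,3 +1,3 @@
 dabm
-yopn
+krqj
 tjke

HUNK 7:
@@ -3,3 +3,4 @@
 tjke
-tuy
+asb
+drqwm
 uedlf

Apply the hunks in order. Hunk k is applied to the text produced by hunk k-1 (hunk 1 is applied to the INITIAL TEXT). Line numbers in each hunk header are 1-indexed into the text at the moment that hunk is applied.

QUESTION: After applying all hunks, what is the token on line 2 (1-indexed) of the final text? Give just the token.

Hunk 1: at line 2 remove [akuq,rdmku] add [tjke,tzir] -> 7 lines: dabm yopn tjke tzir vziem ujvyo ykuly
Hunk 2: at line 3 remove [tzir,vziem] add [azzic,taub,yghd] -> 8 lines: dabm yopn tjke azzic taub yghd ujvyo ykuly
Hunk 3: at line 3 remove [azzic,taub,yghd] add [tuy] -> 6 lines: dabm yopn tjke tuy ujvyo ykuly
Hunk 4: at line 4 remove [ujvyo] add [uedlf,gart,jark] -> 8 lines: dabm yopn tjke tuy uedlf gart jark ykuly
Hunk 5: at line 4 remove [gart] add [vuwhj] -> 8 lines: dabm yopn tjke tuy uedlf vuwhj jark ykuly
Hunk 6: at line 1 remove [yopn] add [krqj] -> 8 lines: dabm krqj tjke tuy uedlf vuwhj jark ykuly
Hunk 7: at line 3 remove [tuy] add [asb,drqwm] -> 9 lines: dabm krqj tjke asb drqwm uedlf vuwhj jark ykuly
Final line 2: krqj

Answer: krqj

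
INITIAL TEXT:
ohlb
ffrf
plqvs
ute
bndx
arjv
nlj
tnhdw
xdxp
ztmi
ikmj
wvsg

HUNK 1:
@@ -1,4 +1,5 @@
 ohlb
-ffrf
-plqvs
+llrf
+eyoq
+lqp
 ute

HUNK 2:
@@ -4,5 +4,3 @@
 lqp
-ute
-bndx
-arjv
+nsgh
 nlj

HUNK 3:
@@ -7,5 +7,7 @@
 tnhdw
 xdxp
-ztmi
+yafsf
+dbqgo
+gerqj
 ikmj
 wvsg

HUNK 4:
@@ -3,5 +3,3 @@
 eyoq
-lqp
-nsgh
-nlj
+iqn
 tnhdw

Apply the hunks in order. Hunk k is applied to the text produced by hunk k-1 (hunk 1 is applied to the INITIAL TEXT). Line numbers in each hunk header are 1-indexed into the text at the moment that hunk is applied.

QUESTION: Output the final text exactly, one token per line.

Hunk 1: at line 1 remove [ffrf,plqvs] add [llrf,eyoq,lqp] -> 13 lines: ohlb llrf eyoq lqp ute bndx arjv nlj tnhdw xdxp ztmi ikmj wvsg
Hunk 2: at line 4 remove [ute,bndx,arjv] add [nsgh] -> 11 lines: ohlb llrf eyoq lqp nsgh nlj tnhdw xdxp ztmi ikmj wvsg
Hunk 3: at line 7 remove [ztmi] add [yafsf,dbqgo,gerqj] -> 13 lines: ohlb llrf eyoq lqp nsgh nlj tnhdw xdxp yafsf dbqgo gerqj ikmj wvsg
Hunk 4: at line 3 remove [lqp,nsgh,nlj] add [iqn] -> 11 lines: ohlb llrf eyoq iqn tnhdw xdxp yafsf dbqgo gerqj ikmj wvsg

Answer: ohlb
llrf
eyoq
iqn
tnhdw
xdxp
yafsf
dbqgo
gerqj
ikmj
wvsg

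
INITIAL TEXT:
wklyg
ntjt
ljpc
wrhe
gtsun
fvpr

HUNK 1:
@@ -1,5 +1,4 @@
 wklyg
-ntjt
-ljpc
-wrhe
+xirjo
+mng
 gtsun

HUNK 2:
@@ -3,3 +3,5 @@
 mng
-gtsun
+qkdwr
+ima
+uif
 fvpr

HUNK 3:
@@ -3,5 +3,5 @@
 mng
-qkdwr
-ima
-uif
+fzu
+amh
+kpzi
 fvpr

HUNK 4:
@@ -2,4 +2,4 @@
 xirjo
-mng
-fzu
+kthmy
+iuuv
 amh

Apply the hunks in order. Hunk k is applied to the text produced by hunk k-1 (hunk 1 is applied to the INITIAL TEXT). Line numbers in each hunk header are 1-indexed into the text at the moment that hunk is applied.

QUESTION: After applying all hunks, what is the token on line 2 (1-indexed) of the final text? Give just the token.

Hunk 1: at line 1 remove [ntjt,ljpc,wrhe] add [xirjo,mng] -> 5 lines: wklyg xirjo mng gtsun fvpr
Hunk 2: at line 3 remove [gtsun] add [qkdwr,ima,uif] -> 7 lines: wklyg xirjo mng qkdwr ima uif fvpr
Hunk 3: at line 3 remove [qkdwr,ima,uif] add [fzu,amh,kpzi] -> 7 lines: wklyg xirjo mng fzu amh kpzi fvpr
Hunk 4: at line 2 remove [mng,fzu] add [kthmy,iuuv] -> 7 lines: wklyg xirjo kthmy iuuv amh kpzi fvpr
Final line 2: xirjo

Answer: xirjo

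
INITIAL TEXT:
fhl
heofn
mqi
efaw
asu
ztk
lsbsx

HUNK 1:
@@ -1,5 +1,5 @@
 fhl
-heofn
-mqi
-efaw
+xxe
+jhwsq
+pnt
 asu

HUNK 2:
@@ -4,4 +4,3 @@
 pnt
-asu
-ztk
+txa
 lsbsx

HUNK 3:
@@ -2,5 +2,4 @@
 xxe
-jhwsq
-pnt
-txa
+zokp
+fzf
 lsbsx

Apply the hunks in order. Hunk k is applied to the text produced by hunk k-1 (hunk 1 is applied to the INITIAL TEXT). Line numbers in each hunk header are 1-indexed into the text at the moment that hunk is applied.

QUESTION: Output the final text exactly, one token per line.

Answer: fhl
xxe
zokp
fzf
lsbsx

Derivation:
Hunk 1: at line 1 remove [heofn,mqi,efaw] add [xxe,jhwsq,pnt] -> 7 lines: fhl xxe jhwsq pnt asu ztk lsbsx
Hunk 2: at line 4 remove [asu,ztk] add [txa] -> 6 lines: fhl xxe jhwsq pnt txa lsbsx
Hunk 3: at line 2 remove [jhwsq,pnt,txa] add [zokp,fzf] -> 5 lines: fhl xxe zokp fzf lsbsx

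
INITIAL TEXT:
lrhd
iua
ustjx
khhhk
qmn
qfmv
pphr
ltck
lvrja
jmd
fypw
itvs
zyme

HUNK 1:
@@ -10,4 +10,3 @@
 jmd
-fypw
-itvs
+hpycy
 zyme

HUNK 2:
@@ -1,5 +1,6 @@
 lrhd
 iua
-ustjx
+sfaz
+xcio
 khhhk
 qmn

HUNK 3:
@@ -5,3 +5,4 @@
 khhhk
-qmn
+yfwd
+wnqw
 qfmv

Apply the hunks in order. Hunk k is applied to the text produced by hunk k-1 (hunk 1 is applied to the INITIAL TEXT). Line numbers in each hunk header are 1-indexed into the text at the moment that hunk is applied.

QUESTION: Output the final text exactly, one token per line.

Answer: lrhd
iua
sfaz
xcio
khhhk
yfwd
wnqw
qfmv
pphr
ltck
lvrja
jmd
hpycy
zyme

Derivation:
Hunk 1: at line 10 remove [fypw,itvs] add [hpycy] -> 12 lines: lrhd iua ustjx khhhk qmn qfmv pphr ltck lvrja jmd hpycy zyme
Hunk 2: at line 1 remove [ustjx] add [sfaz,xcio] -> 13 lines: lrhd iua sfaz xcio khhhk qmn qfmv pphr ltck lvrja jmd hpycy zyme
Hunk 3: at line 5 remove [qmn] add [yfwd,wnqw] -> 14 lines: lrhd iua sfaz xcio khhhk yfwd wnqw qfmv pphr ltck lvrja jmd hpycy zyme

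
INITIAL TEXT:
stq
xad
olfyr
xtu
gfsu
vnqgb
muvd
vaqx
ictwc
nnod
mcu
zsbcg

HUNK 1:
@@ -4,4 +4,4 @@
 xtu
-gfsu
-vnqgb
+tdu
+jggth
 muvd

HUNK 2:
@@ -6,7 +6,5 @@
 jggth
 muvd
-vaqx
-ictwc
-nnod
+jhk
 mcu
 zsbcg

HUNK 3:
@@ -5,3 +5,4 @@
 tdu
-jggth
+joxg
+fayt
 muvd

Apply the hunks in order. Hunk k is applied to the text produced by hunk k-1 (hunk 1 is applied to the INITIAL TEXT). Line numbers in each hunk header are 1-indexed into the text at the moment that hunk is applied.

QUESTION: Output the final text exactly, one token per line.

Answer: stq
xad
olfyr
xtu
tdu
joxg
fayt
muvd
jhk
mcu
zsbcg

Derivation:
Hunk 1: at line 4 remove [gfsu,vnqgb] add [tdu,jggth] -> 12 lines: stq xad olfyr xtu tdu jggth muvd vaqx ictwc nnod mcu zsbcg
Hunk 2: at line 6 remove [vaqx,ictwc,nnod] add [jhk] -> 10 lines: stq xad olfyr xtu tdu jggth muvd jhk mcu zsbcg
Hunk 3: at line 5 remove [jggth] add [joxg,fayt] -> 11 lines: stq xad olfyr xtu tdu joxg fayt muvd jhk mcu zsbcg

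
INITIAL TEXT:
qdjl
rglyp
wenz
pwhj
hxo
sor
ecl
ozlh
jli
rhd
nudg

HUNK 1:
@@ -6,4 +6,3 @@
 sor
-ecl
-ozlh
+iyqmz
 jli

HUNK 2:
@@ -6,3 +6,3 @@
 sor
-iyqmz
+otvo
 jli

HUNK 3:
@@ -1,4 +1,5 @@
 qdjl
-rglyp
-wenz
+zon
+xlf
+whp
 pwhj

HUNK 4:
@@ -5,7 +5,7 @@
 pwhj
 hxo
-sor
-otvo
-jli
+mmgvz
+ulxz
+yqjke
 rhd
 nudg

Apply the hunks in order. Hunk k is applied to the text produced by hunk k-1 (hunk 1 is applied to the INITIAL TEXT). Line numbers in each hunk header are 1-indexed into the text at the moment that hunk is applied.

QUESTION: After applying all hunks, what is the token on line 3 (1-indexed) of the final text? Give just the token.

Hunk 1: at line 6 remove [ecl,ozlh] add [iyqmz] -> 10 lines: qdjl rglyp wenz pwhj hxo sor iyqmz jli rhd nudg
Hunk 2: at line 6 remove [iyqmz] add [otvo] -> 10 lines: qdjl rglyp wenz pwhj hxo sor otvo jli rhd nudg
Hunk 3: at line 1 remove [rglyp,wenz] add [zon,xlf,whp] -> 11 lines: qdjl zon xlf whp pwhj hxo sor otvo jli rhd nudg
Hunk 4: at line 5 remove [sor,otvo,jli] add [mmgvz,ulxz,yqjke] -> 11 lines: qdjl zon xlf whp pwhj hxo mmgvz ulxz yqjke rhd nudg
Final line 3: xlf

Answer: xlf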